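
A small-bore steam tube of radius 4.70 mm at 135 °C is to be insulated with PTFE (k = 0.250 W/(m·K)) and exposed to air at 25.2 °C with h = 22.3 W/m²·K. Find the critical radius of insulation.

r_cr = 1.12 cm

For a cylinder, r_cr = k_ins/h = 0.250/22.3 = 0.0112 m = 1.12 cm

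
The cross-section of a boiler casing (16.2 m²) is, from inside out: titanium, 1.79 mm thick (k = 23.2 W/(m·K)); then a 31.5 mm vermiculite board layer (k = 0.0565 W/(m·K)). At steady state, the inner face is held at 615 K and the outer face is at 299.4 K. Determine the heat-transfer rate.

Q = 9170 W

Treat each layer as a resistance in series:
  R_titanium = L/(kA) = 0.00179/(23.2·16.2) = 4.763×10^-6 K/W
  R_vermiculite board = L/(kA) = 0.0315/(0.0565·16.2) = 0.03441 K/W
ΣR = 4.763×10^-6 + 0.03441 = 0.03441 K/W
Q = ΔT/ΣR = (615 K − 299.4 K)/0.03441 = 9170 W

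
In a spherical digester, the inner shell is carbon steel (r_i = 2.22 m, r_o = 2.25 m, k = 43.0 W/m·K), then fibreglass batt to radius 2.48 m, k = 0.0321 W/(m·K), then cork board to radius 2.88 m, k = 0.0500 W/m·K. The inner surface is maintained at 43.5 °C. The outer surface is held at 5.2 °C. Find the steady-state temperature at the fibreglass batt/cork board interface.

T = 23.0 °C

Series thermal resistances, inner to outer:
  R_carbon steel = (1/2.22 − 1/2.25)/(4πk) = 0.006006/(4π·43.0) = 1.111×10^-5 K/W
  R_fibreglass batt = (1/2.25 − 1/2.48)/(4πk) = 0.04122/(4π·0.0321) = 0.1022 K/W
  R_cork board = (1/2.48 − 1/2.88)/(4πk) = 0.05600/(4π·0.0500) = 0.08913 K/W
ΣR = 1.111×10^-5 + 0.1022 + 0.08913 = 0.1913 K/W
Q = ΔT/ΣR = (43.5 °C − 5.2 °C)/0.1913 = 200.2 W
From the inner boundary to the fibreglass batt/cork board interface, ΣR_partial = 0.1022 K/W.
T_interface = T_in − Q·ΣR_partial = 43.5 °C − (200.2)(0.1022) = 23.0 °C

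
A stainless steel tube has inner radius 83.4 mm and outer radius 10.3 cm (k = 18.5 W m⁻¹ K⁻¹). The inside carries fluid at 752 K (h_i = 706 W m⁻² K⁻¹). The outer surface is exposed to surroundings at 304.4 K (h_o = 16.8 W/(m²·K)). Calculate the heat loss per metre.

Q' = 4640 W/m

Treat each layer as a resistance in series:
  R'_conv,in = 1/(2πr h) = 1/(2π·0.0834·706) = 0.002703 m·K/W
  R'_stainless steel = ln(0.103/0.0834)/(2πk) = 0.2111/(2π·18.5) = 0.001816 m·K/W
  R'_conv,out = 1/(2πr h) = 1/(2π·0.103·16.8) = 0.09198 m·K/W
ΣR = 0.002703 + 0.001816 + 0.09198 = 0.09650 m·K/W
Q' = ΔT/ΣR = (752 K − 304.4 K)/0.09650 = 4640 W/m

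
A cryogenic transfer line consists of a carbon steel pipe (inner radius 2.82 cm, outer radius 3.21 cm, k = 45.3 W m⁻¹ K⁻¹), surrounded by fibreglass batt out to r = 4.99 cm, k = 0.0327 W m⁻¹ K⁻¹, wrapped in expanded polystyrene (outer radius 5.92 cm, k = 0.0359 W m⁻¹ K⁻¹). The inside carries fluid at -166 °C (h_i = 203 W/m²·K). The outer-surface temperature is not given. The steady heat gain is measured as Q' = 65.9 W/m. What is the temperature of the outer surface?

Series resistances:
  R'_conv,in = 1/(2πr h) = 1/(2π·0.0282·203) = 0.02780 m·K/W
  R'_carbon steel = ln(0.0321/0.0282)/(2πk) = 0.1295/(2π·45.3) = 4.551×10^-4 m·K/W
  R'_fibreglass batt = ln(0.0499/0.0321)/(2πk) = 0.4412/(2π·0.0327) = 2.147 m·K/W
  R'_expanded polystyrene = ln(0.0592/0.0499)/(2πk) = 0.1709/(2π·0.0359) = 0.7577 m·K/W
ΣR = 2.933 m·K/W
ΔT = Q'·ΣR = 65.9 × 2.933 = 193.3 K
Heat flows inward, so T_out = T_in + ΔT = -166 + 193.3 = 27.3 °C

T_out = 27.3 °C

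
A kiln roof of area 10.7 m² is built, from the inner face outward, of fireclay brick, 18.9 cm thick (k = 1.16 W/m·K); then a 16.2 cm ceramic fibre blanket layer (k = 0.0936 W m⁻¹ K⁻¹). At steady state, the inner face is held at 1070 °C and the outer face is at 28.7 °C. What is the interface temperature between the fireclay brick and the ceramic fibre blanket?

Series thermal resistances, inner to outer:
  R_fireclay brick = L/(kA) = 0.189/(1.16·10.7) = 0.01523 K/W
  R_ceramic fibre blanket = L/(kA) = 0.162/(0.0936·10.7) = 0.1618 K/W
ΣR = 0.01523 + 0.1618 = 0.1770 K/W
Q = ΔT/ΣR = (1070 °C − 28.7 °C)/0.1770 = 5883 W
From the inner boundary to the fireclay brick/ceramic fibre blanket interface, ΣR_partial = 0.01523 K/W.
T_interface = T_in − Q·ΣR_partial = 1070 °C − (5883)(0.01523) = 980 °C

T = 980 °C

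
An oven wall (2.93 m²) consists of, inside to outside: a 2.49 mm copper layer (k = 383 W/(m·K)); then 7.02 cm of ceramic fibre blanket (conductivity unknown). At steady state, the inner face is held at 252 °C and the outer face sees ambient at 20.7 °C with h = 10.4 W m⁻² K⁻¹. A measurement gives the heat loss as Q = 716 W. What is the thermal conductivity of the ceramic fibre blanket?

ΣR = ΔT/Q = |252 − 20.7|/716 = 0.3230 K/W
Known resistances:
  R_copper = L/(kA) = 0.00249/(383·2.93) = 2.219×10^-6 K/W
  R_conv,out = 1/(hA) = 1/(10.4·2.93) = 0.03282 K/W
R_ceramic fibre blanket = ΣR − ΣR_known = 0.3230 − 0.03282 = 0.2902 K/W
L/(kA) = 0.2902 ⇒ k = 0.0702/(0.2902·2.93) = 0.0826 W/m·K

k = 0.0826 W/m·K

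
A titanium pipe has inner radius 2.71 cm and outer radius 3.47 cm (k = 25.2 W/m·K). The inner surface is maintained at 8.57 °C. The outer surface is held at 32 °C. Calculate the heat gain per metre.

Q' = 15000 W/m

Q' = 2πk·ΔT/ln(r₂/r₁) = 2π × 25.2 × 23.43 / ln(0.0347/0.0271) = 15000 W/m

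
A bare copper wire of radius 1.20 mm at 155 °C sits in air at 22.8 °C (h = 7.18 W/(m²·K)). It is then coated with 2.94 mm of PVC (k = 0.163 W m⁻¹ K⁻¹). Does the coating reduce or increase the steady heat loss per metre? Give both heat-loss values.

increases: 7.16 → 20.1 W/m

Critical radius for a cylinder: r_cr = k/h = 0.0227 m = 2.27 cm.
Outer radius after coating: r₂ = 0.00120 + 0.00294 = 0.00414 m.
Since r₁ < r_cr and r₂ ≤ r_cr, the coating moves toward the maximum at r_cr — heat loss rises.
Bare: R = 1/(2πr₁h) = 18.47 m·K/W; Q = 132.2/18.47 = 7.16 W/m.
Coated: R = R_cond + R_conv = 6.563 m·K/W; Q = 132.2/6.563 = 20.1 W/m.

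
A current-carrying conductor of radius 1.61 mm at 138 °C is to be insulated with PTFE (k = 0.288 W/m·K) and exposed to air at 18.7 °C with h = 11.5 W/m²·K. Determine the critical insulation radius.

r_cr = 2.50 cm

For a cylinder, r_cr = k_ins/h = 0.288/11.5 = 0.0250 m = 2.50 cm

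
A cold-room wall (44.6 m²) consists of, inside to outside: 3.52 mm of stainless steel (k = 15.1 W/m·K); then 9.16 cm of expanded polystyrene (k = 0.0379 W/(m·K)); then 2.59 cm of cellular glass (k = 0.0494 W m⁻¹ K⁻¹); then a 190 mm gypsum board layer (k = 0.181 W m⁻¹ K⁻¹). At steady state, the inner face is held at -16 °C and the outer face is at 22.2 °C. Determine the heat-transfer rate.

Treat each layer as a resistance in series:
  R_stainless steel = L/(kA) = 0.00352/(15.1·44.6) = 5.227×10^-6 K/W
  R_expanded polystyrene = L/(kA) = 0.0916/(0.0379·44.6) = 0.05419 K/W
  R_cellular glass = L/(kA) = 0.0259/(0.0494·44.6) = 0.01176 K/W
  R_gypsum board = L/(kA) = 0.190/(0.181·44.6) = 0.02354 K/W
ΣR = 5.227×10^-6 + 0.05419 + 0.01176 + 0.02354 = 0.08950 K/W
Q = ΔT/ΣR = (-16 °C − 22.2 °C)/0.08950 = -427 W
(Negative Q ⇒ heat flows inward; heat gain = 427 W.)

Q = 427 W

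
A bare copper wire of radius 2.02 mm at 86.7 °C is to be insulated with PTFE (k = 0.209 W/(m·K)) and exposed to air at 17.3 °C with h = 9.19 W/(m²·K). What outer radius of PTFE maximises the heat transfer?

r_cr = 2.27 cm

For a cylinder, r_cr = k_ins/h = 0.209/9.19 = 0.0227 m = 2.27 cm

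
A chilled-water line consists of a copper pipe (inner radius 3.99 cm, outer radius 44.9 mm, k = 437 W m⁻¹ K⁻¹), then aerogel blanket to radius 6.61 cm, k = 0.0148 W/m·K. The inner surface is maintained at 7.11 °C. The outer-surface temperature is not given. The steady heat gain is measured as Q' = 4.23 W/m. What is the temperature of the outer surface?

T_out = 24.7 °C

Sum the resistances:
  R'_copper = ln(0.0449/0.0399)/(2πk) = 0.1181/(2π·437) = 4.300×10^-5 m·K/W
  R'_aerogel blanket = ln(0.0661/0.0449)/(2πk) = 0.3867/(2π·0.0148) = 4.159 m·K/W
ΣR = 4.159 m·K/W
ΔT = Q'·ΣR = 4.23 × 4.159 = 17.59 K
Heat flows inward, so T_out = T_in + ΔT = 7.11 + 17.59 = 24.7 °C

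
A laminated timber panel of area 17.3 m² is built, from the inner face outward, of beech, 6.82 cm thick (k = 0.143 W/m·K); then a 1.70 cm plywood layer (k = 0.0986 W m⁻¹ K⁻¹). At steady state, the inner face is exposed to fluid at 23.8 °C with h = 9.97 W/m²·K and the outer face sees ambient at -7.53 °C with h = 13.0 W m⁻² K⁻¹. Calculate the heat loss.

Q = 656 W

Treat each layer as a resistance in series:
  R_conv,in = 1/(hA) = 1/(9.97·17.3) = 0.005798 K/W
  R_beech = L/(kA) = 0.0682/(0.143·17.3) = 0.02757 K/W
  R_plywood = L/(kA) = 0.0170/(0.0986·17.3) = 0.009966 K/W
  R_conv,out = 1/(hA) = 1/(13.0·17.3) = 0.004446 K/W
ΣR = 0.005798 + 0.02757 + 0.009966 + 0.004446 = 0.04778 K/W
Q = ΔT/ΣR = (23.8 °C − -7.53 °C)/0.04778 = 656 W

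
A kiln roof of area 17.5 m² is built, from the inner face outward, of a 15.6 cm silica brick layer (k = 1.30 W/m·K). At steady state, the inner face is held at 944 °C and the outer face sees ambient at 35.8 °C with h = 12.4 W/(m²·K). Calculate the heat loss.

Series thermal resistances, inner to outer:
  R_silica brick = L/(kA) = 0.156/(1.30·17.5) = 0.006857 K/W
  R_conv,out = 1/(hA) = 1/(12.4·17.5) = 0.004608 K/W
ΣR = 0.006857 + 0.004608 = 0.01146 K/W
Q = ΔT/ΣR = (944 °C − 35.8 °C)/0.01146 = 79200 W

Q = 79200 W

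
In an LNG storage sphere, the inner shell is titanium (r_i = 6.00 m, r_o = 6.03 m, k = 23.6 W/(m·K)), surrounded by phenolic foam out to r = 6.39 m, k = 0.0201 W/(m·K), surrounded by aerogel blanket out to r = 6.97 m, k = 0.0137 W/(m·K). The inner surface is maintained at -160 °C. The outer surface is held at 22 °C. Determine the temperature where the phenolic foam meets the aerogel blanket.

T = -100 °C

Treat each layer as a resistance in series:
  R_titanium = (1/6.00 − 1/6.03)/(4πk) = 8.292×10^-4/(4π·23.6) = 2.796×10^-6 K/W
  R_phenolic foam = (1/6.03 − 1/6.39)/(4πk) = 0.009343/(4π·0.0201) = 0.03699 K/W
  R_aerogel blanket = (1/6.39 − 1/6.97)/(4πk) = 0.01302/(4π·0.0137) = 0.07564 K/W
ΣR = 2.796×10^-6 + 0.03699 + 0.07564 = 0.1126 K/W
Q = ΔT/ΣR = (-160 °C − 22 °C)/0.1126 = -1616 W
From the inner boundary to the phenolic foam/aerogel blanket interface, ΣR_partial = 0.03699 K/W.
T_interface = T_in − Q·ΣR_partial = -160 °C − (-1616)(0.03699) = -100 °C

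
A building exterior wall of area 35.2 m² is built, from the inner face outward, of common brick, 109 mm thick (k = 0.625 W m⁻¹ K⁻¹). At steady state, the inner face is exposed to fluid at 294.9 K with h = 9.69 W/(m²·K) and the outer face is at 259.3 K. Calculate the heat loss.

Treat each layer as a resistance in series:
  R_conv,in = 1/(hA) = 1/(9.69·35.2) = 0.002932 K/W
  R_common brick = L/(kA) = 0.109/(0.625·35.2) = 0.004955 K/W
ΣR = 0.002932 + 0.004955 = 0.007887 K/W
Q = ΔT/ΣR = (294.9 K − 259.3 K)/0.007887 = 4510 W

Q = 4.51 kW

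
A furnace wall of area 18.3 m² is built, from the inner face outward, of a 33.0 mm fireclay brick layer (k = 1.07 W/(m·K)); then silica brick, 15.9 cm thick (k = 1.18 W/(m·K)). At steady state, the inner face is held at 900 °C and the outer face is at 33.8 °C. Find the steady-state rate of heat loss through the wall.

Series thermal resistances, inner to outer:
  R_fireclay brick = L/(kA) = 0.0330/(1.07·18.3) = 0.001685 K/W
  R_silica brick = L/(kA) = 0.159/(1.18·18.3) = 0.007363 K/W
ΣR = 0.001685 + 0.007363 = 0.009048 K/W
Q = ΔT/ΣR = (900 °C − 33.8 °C)/0.009048 = 95700 W

Q = 95700 W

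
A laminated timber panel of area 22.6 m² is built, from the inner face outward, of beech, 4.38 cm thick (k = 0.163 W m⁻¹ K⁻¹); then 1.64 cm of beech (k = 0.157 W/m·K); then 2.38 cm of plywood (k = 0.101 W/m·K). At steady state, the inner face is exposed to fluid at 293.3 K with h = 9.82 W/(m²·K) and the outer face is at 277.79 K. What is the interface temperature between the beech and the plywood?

Resistance network (inner→outer):
  R_conv,in = 1/(hA) = 1/(9.82·22.6) = 0.004506 K/W
  R_beech = L/(kA) = 0.0438/(0.163·22.6) = 0.01189 K/W
  R_beech = L/(kA) = 0.0164/(0.157·22.6) = 0.004622 K/W
  R_plywood = L/(kA) = 0.0238/(0.101·22.6) = 0.01043 K/W
ΣR = 0.004506 + 0.01189 + 0.004622 + 0.01043 = 0.03145 K/W
Q = ΔT/ΣR = (293.3 K − 277.79 K)/0.03145 = 493.2 W
From the inner boundary to the beech/plywood interface, ΣR_partial = 0.02102 K/W.
T_interface = T_in − Q·ΣR_partial = 293.3 K − (493.2)(0.02102) = 282.93 K

T = 282.93 K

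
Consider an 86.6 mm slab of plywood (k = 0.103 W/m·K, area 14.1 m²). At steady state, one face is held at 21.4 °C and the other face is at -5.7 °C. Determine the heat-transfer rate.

Q = kA·ΔT/L = 0.103 × 14.1 × |21.4 °C − -5.7 °C| / 0.0866 = 454 W

Q = 454 W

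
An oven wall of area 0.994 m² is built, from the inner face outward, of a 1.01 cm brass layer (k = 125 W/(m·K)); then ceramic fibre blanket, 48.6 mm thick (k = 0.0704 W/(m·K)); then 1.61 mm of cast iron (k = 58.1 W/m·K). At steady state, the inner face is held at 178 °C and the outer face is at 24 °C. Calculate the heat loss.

Treat each layer as a resistance in series:
  R_brass = L/(kA) = 0.0101/(125·0.994) = 8.129×10^-5 K/W
  R_ceramic fibre blanket = L/(kA) = 0.0486/(0.0704·0.994) = 0.6945 K/W
  R_cast iron = L/(kA) = 0.00161/(58.1·0.994) = 2.788×10^-5 K/W
ΣR = 8.129×10^-5 + 0.6945 + 2.788×10^-5 = 0.6946 K/W
Q = ΔT/ΣR = (178 °C − 24 °C)/0.6946 = 222 W

Q = 222 W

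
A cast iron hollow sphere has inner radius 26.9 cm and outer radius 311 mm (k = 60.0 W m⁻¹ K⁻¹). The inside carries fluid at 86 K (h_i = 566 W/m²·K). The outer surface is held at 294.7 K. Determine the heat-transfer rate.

Q = 80.0 kW

Treat each layer as a resistance in series:
  R_conv,in = 1/(4πr²h) = 1/(4π·0.269²·566) = 0.001943 K/W
  R_cast iron = (1/0.269 − 1/0.311)/(4πk) = 0.5020/(4π·60.0) = 6.658×10^-4 K/W
ΣR = 0.001943 + 6.658×10^-4 = 0.002609 K/W
Q = ΔT/ΣR = (86 K − 294.7 K)/0.002609 = -80000 W
(Negative Q ⇒ heat flows inward; heat gain = 80000 W.)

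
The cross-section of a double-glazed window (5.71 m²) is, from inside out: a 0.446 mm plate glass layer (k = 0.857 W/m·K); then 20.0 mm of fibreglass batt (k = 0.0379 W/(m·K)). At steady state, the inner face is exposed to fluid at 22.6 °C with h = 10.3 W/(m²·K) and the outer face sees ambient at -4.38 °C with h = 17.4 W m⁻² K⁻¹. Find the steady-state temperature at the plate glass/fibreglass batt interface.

Treat each layer as a resistance in series:
  R_conv,in = 1/(hA) = 1/(10.3·5.71) = 0.01700 K/W
  R_plate glass = L/(kA) = 4.46×10^-4/(0.857·5.71) = 9.114×10^-5 K/W
  R_fibreglass batt = L/(kA) = 0.0200/(0.0379·5.71) = 0.09242 K/W
  R_conv,out = 1/(hA) = 1/(17.4·5.71) = 0.01007 K/W
ΣR = 0.01700 + 9.114×10^-5 + 0.09242 + 0.01007 = 0.1196 K/W
Q = ΔT/ΣR = (22.6 °C − -4.38 °C)/0.1196 = 225.6 W
From the inner boundary to the plate glass/fibreglass batt interface, ΣR_partial = 0.01709 K/W.
T_interface = T_in − Q·ΣR_partial = 22.6 °C − (225.6)(0.01709) = 18.7 °C

T = 18.7 °C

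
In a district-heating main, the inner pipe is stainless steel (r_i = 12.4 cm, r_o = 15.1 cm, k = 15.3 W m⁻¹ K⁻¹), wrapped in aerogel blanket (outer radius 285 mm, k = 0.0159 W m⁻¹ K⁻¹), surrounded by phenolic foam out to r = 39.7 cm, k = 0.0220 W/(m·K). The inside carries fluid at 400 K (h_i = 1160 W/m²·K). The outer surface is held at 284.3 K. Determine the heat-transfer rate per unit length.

Series thermal resistances, inner to outer:
  R'_conv,in = 1/(2πr h) = 1/(2π·0.124·1160) = 0.001106 m·K/W
  R'_stainless steel = ln(0.151/0.124)/(2πk) = 0.1970/(2π·15.3) = 0.002049 m·K/W
  R'_aerogel blanket = ln(0.285/0.151)/(2πk) = 0.6352/(2π·0.0159) = 6.358 m·K/W
  R'_phenolic foam = ln(0.397/0.285)/(2πk) = 0.3314/(2π·0.0220) = 2.398 m·K/W
ΣR = 0.001106 + 0.002049 + 6.358 + 2.398 = 8.759 m·K/W
Q' = ΔT/ΣR = (400 K − 284.3 K)/8.759 = 13.2 W/m

Q' = 13.2 W/m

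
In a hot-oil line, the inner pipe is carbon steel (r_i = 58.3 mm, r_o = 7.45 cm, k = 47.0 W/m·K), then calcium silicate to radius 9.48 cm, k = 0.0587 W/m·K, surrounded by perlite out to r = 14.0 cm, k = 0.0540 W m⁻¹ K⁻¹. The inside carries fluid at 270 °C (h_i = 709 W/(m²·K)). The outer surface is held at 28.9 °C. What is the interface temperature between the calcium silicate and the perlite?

T = 182 °C

Treat each layer as a resistance in series:
  R'_conv,in = 1/(2πr h) = 1/(2π·0.0583·709) = 0.003850 m·K/W
  R'_carbon steel = ln(0.0745/0.0583)/(2πk) = 0.2452/(2π·47.0) = 8.303×10^-4 m·K/W
  R'_calcium silicate = ln(0.0948/0.0745)/(2πk) = 0.2410/(2π·0.0587) = 0.6533 m·K/W
  R'_perlite = ln(0.140/0.0948)/(2πk) = 0.3899/(2π·0.0540) = 1.149 m·K/W
ΣR = 0.003850 + 8.303×10^-4 + 0.6533 + 1.149 = 1.807 m·K/W
Q' = ΔT/ΣR = (270 °C − 28.9 °C)/1.807 = 133.4 W/m
From the inner boundary to the calcium silicate/perlite interface, ΣR_partial = 0.6580 m·K/W.
T_interface = T_in − Q'·ΣR_partial = 270 °C − (133.4)(0.6580) = 182 °C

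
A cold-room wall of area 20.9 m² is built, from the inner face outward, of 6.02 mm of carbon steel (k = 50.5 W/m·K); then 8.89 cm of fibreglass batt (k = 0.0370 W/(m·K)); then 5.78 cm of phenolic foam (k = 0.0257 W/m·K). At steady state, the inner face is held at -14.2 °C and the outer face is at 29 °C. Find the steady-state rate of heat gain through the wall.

Q = 194 W

Resistance network (inner→outer):
  R_carbon steel = L/(kA) = 0.00602/(50.5·20.9) = 5.704×10^-6 K/W
  R_fibreglass batt = L/(kA) = 0.0889/(0.0370·20.9) = 0.1150 K/W
  R_phenolic foam = L/(kA) = 0.0578/(0.0257·20.9) = 0.1076 K/W
ΣR = 5.704×10^-6 + 0.1150 + 0.1076 = 0.2226 K/W
Q = ΔT/ΣR = (-14.2 °C − 29 °C)/0.2226 = -194 W
(Negative Q ⇒ heat flows inward; heat gain = 194 W.)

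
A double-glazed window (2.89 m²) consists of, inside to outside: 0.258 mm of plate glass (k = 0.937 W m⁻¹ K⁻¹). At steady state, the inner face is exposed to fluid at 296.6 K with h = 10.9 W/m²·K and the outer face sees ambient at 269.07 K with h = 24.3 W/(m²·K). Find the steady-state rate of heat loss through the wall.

Treat each layer as a resistance in series:
  R_conv,in = 1/(hA) = 1/(10.9·2.89) = 0.03175 K/W
  R_plate glass = L/(kA) = 2.58×10^-4/(0.937·2.89) = 9.528×10^-5 K/W
  R_conv,out = 1/(hA) = 1/(24.3·2.89) = 0.01424 K/W
ΣR = 0.03175 + 9.528×10^-5 + 0.01424 = 0.04609 K/W
Q = ΔT/ΣR = (296.6 K − 269.07 K)/0.04609 = 597 W

Q = 597 W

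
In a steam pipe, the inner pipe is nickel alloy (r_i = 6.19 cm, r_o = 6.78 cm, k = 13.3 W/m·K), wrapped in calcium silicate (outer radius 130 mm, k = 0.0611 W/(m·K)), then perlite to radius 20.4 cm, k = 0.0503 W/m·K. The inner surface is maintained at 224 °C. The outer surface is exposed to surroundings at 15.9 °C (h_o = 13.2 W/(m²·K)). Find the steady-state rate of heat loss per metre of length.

Resistance network (inner→outer):
  R'_nickel alloy = ln(0.0678/0.0619)/(2πk) = 0.09104/(2π·13.3) = 0.001089 m·K/W
  R'_calcium silicate = ln(0.130/0.0678)/(2πk) = 0.6510/(2π·0.0611) = 1.696 m·K/W
  R'_perlite = ln(0.204/0.130)/(2πk) = 0.4506/(2π·0.0503) = 1.426 m·K/W
  R'_conv,out = 1/(2πr h) = 1/(2π·0.204·13.2) = 0.05910 m·K/W
ΣR = 0.001089 + 1.696 + 1.426 + 0.05910 = 3.182 m·K/W
Q' = ΔT/ΣR = (224 °C − 15.9 °C)/3.182 = 65.4 W/m

Q' = 65.4 W/m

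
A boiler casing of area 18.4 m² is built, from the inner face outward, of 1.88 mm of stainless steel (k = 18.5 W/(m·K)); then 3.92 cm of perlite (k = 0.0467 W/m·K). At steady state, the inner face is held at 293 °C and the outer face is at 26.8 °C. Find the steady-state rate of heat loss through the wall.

Resistance network (inner→outer):
  R_stainless steel = L/(kA) = 0.00188/(18.5·18.4) = 5.523×10^-6 K/W
  R_perlite = L/(kA) = 0.0392/(0.0467·18.4) = 0.04562 K/W
ΣR = 5.523×10^-6 + 0.04562 = 0.04563 K/W
Q = ΔT/ΣR = (293 °C − 26.8 °C)/0.04563 = 5830 W

Q = 5830 W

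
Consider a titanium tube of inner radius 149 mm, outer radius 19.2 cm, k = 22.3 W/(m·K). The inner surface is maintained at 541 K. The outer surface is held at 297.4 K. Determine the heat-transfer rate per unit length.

Q' = 2πk·ΔT/ln(r₂/r₁) = 2π × 22.3 × 243.6 / ln(0.192/0.149) = 1.35×10^5 W/m

Q' = 1.35×10^5 W/m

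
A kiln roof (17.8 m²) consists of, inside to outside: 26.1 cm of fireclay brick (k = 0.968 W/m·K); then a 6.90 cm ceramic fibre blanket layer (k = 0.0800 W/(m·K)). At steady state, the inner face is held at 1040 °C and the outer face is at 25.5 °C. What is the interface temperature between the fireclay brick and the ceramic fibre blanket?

Series thermal resistances, inner to outer:
  R_fireclay brick = L/(kA) = 0.261/(0.968·17.8) = 0.01515 K/W
  R_ceramic fibre blanket = L/(kA) = 0.0690/(0.0800·17.8) = 0.04846 K/W
ΣR = 0.01515 + 0.04846 = 0.06361 K/W
Q = ΔT/ΣR = (1040 °C − 25.5 °C)/0.06361 = 15950 W
From the inner boundary to the fireclay brick/ceramic fibre blanket interface, ΣR_partial = 0.01515 K/W.
T_interface = T_in − Q·ΣR_partial = 1040 °C − (15950)(0.01515) = 798 °C

T = 798 °C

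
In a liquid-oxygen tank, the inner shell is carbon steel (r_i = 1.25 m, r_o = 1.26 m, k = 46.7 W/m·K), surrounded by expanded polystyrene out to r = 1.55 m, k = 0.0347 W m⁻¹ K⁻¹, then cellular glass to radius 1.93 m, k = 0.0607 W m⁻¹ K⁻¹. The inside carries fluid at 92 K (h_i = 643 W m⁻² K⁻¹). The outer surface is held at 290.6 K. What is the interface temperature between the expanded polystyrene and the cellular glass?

Treat each layer as a resistance in series:
  R_conv,in = 1/(4πr²h) = 1/(4π·1.25²·643) = 7.921×10^-5 K/W
  R_carbon steel = (1/1.25 − 1/1.26)/(4πk) = 0.006349/(4π·46.7) = 1.082×10^-5 K/W
  R_expanded polystyrene = (1/1.26 − 1/1.55)/(4πk) = 0.1485/(4π·0.0347) = 0.3405 K/W
  R_cellular glass = (1/1.55 − 1/1.93)/(4πk) = 0.1270/(4π·0.0607) = 0.1665 K/W
ΣR = 7.921×10^-5 + 1.082×10^-5 + 0.3405 + 0.1665 = 0.5071 K/W
Q = ΔT/ΣR = (92 K − 290.6 K)/0.5071 = -391.6 W
From the inner boundary to the expanded polystyrene/cellular glass interface, ΣR_partial = 0.3406 K/W.
T_interface = T_in − Q·ΣR_partial = 92 K − (-391.6)(0.3406) = 225.4 K

T = 225.4 K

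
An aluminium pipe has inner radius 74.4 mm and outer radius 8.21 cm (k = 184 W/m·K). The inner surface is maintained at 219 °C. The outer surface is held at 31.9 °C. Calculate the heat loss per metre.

Q' = 2200 kW/m

Q' = 2πk·ΔT/ln(r₂/r₁) = 2π × 184 × 187.1 / ln(0.0821/0.0744) = 2.20×10^6 W/m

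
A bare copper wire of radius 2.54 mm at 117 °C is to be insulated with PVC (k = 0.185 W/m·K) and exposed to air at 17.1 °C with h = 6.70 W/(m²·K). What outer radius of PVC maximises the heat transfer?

For a cylinder, r_cr = k_ins/h = 0.185/6.70 = 0.0276 m = 2.76 cm

r_cr = 2.76 cm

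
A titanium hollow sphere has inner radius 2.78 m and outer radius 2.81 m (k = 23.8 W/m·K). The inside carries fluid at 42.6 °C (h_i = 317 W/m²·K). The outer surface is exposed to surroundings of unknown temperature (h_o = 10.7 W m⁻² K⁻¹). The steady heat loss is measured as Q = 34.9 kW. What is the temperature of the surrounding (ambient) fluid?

T_out = 8.15 °C

Series resistances:
  R_conv,in = 1/(4πr²h) = 1/(4π·2.78²·317) = 3.248×10^-5 K/W
  R_titanium = (1/2.78 − 1/2.81)/(4πk) = 0.003840/(4π·23.8) = 1.284×10^-5 K/W
  R_conv,out = 1/(4πr²h) = 1/(4π·2.81²·10.7) = 9.419×10^-4 K/W
ΣR = 9.872×10^-4 K/W
ΔT = Q·ΣR = 34900 × 9.872×10^-4 = 34.45 K
Heat flows outward, so T_out = T_in − ΔT = 42.6 − 34.45 = 8.15 °C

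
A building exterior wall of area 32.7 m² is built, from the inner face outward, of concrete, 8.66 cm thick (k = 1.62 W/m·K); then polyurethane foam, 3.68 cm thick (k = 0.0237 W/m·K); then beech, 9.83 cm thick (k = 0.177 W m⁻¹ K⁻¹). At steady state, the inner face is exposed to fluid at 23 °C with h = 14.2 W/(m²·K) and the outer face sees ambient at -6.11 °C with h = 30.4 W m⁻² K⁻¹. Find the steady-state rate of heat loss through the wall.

Q = 420 W

Series thermal resistances, inner to outer:
  R_conv,in = 1/(hA) = 1/(14.2·32.7) = 0.002154 K/W
  R_concrete = L/(kA) = 0.0866/(1.62·32.7) = 0.001635 K/W
  R_polyurethane foam = L/(kA) = 0.0368/(0.0237·32.7) = 0.04748 K/W
  R_beech = L/(kA) = 0.0983/(0.177·32.7) = 0.01698 K/W
  R_conv,out = 1/(hA) = 1/(30.4·32.7) = 0.001006 K/W
ΣR = 0.002154 + 0.001635 + 0.04748 + 0.01698 + 0.001006 = 0.06925 K/W
Q = ΔT/ΣR = (23 °C − -6.11 °C)/0.06925 = 420 W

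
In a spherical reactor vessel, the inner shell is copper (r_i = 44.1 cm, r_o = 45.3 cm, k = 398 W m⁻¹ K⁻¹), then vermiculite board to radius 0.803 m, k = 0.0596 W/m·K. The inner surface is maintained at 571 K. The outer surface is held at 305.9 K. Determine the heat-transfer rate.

Treat each layer as a resistance in series:
  R_copper = (1/0.441 − 1/0.453)/(4πk) = 0.06007/(4π·398) = 1.201×10^-5 K/W
  R_vermiculite board = (1/0.453 − 1/0.803)/(4πk) = 0.9622/(4π·0.0596) = 1.285 K/W
ΣR = 1.201×10^-5 + 1.285 = 1.285 K/W
Q = ΔT/ΣR = (571 K − 305.9 K)/1.285 = 206 W

Q = 206 W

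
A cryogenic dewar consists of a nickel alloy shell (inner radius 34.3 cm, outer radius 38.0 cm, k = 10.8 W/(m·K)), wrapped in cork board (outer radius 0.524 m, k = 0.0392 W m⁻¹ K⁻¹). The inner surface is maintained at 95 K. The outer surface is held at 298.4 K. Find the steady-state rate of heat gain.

Treat each layer as a resistance in series:
  R_nickel alloy = (1/0.343 − 1/0.380)/(4πk) = 0.2839/(4π·10.8) = 0.002092 K/W
  R_cork board = (1/0.380 − 1/0.524)/(4πk) = 0.7232/(4π·0.0392) = 1.468 K/W
ΣR = 0.002092 + 1.468 = 1.470 K/W
Q = ΔT/ΣR = (95 K − 298.4 K)/1.470 = -138 W
(Negative Q ⇒ heat flows inward; heat gain = 138 W.)

Q = 138 W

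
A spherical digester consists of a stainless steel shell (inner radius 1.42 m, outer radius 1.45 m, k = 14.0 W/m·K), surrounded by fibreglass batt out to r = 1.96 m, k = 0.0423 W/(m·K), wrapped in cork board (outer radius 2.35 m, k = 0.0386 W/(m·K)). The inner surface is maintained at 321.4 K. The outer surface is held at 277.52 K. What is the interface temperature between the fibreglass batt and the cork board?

Resistance network (inner→outer):
  R_stainless steel = (1/1.42 − 1/1.45)/(4πk) = 0.01457/(4π·14.0) = 8.282×10^-5 K/W
  R_fibreglass batt = (1/1.45 − 1/1.96)/(4πk) = 0.1795/(4π·0.0423) = 0.3376 K/W
  R_cork board = (1/1.96 − 1/2.35)/(4πk) = 0.08467/(4π·0.0386) = 0.1746 K/W
ΣR = 8.282×10^-5 + 0.3376 + 0.1746 = 0.5123 K/W
Q = ΔT/ΣR = (321.4 K − 277.52 K)/0.5123 = 85.65 W
From the inner boundary to the fibreglass batt/cork board interface, ΣR_partial = 0.3377 K/W.
T_interface = T_in − Q·ΣR_partial = 321.4 K − (85.65)(0.3377) = 292.5 K

T = 292.5 K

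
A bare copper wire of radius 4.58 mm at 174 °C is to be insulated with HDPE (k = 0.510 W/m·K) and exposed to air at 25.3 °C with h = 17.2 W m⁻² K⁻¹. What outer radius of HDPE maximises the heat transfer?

For a cylinder, r_cr = k_ins/h = 0.510/17.2 = 0.0297 m = 2.97 cm

r_cr = 2.97 cm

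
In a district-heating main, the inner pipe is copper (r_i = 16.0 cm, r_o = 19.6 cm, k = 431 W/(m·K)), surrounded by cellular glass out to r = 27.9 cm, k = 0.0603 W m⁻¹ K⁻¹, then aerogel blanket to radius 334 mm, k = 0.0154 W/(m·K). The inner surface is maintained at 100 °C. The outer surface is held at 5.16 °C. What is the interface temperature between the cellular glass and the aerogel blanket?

T = 68.3 °C

Series thermal resistances, inner to outer:
  R'_copper = ln(0.196/0.160)/(2πk) = 0.2029/(2π·431) = 7.494×10^-5 m·K/W
  R'_cellular glass = ln(0.279/0.196)/(2πk) = 0.3531/(2π·0.0603) = 0.9320 m·K/W
  R'_aerogel blanket = ln(0.334/0.279)/(2πk) = 0.1799/(2π·0.0154) = 1.860 m·K/W
ΣR = 7.494×10^-5 + 0.9320 + 1.860 = 2.792 m·K/W
Q' = ΔT/ΣR = (100 °C − 5.16 °C)/2.792 = 33.97 W/m
From the inner boundary to the cellular glass/aerogel blanket interface, ΣR_partial = 0.9321 m·K/W.
T_interface = T_in − Q'·ΣR_partial = 100 °C − (33.97)(0.9321) = 68.3 °C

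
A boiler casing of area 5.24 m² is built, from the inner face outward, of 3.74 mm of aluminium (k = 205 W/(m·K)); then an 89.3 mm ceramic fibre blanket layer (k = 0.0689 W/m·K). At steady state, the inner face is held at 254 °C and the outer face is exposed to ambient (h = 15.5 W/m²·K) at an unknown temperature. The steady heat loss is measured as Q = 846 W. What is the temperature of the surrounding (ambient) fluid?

T_out = 34.3 °C

Sum the resistances:
  R_aluminium = L/(kA) = 0.00374/(205·5.24) = 3.482×10^-6 K/W
  R_ceramic fibre blanket = L/(kA) = 0.0893/(0.0689·5.24) = 0.2473 K/W
  R_conv,out = 1/(hA) = 1/(15.5·5.24) = 0.01231 K/W
ΣR = 0.2597 K/W
ΔT = Q·ΣR = 846 × 0.2597 = 219.7 K
Heat flows outward, so T_out = T_in − ΔT = 254 − 219.7 = 34.3 °C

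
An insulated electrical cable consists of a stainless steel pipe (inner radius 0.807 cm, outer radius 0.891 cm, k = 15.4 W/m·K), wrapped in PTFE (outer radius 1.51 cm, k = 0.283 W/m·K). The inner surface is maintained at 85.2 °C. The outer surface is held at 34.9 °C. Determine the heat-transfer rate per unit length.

Treat each layer as a resistance in series:
  R'_stainless steel = ln(0.00891/0.00807)/(2πk) = 0.09902/(2π·15.4) = 0.001023 m·K/W
  R'_PTFE = ln(0.0151/0.00891)/(2πk) = 0.5275/(2π·0.283) = 0.2967 m·K/W
ΣR = 0.001023 + 0.2967 = 0.2977 m·K/W
Q' = ΔT/ΣR = (85.2 °C − 34.9 °C)/0.2977 = 169 W/m

Q' = 169 W/m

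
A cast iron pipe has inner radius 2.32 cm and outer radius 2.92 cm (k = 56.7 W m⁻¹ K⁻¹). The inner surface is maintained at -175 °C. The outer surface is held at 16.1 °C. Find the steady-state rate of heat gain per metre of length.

Q' = 296 kW/m

Q' = 2πk·ΔT/ln(r₂/r₁) = 2π × 56.7 × 191.1 / ln(0.0292/0.0232) = 2.96×10^5 W/m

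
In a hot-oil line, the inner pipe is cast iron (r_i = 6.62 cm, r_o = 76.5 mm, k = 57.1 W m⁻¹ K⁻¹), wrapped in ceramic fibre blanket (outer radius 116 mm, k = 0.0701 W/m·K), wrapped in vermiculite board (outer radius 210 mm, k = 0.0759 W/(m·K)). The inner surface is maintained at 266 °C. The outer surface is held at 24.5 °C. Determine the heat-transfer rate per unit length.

Q' = 110 W/m

Series thermal resistances, inner to outer:
  R'_cast iron = ln(0.0765/0.0662)/(2πk) = 0.1446/(2π·57.1) = 4.031×10^-4 m·K/W
  R'_ceramic fibre blanket = ln(0.116/0.0765)/(2πk) = 0.4163/(2π·0.0701) = 0.9452 m·K/W
  R'_vermiculite board = ln(0.210/0.116)/(2πk) = 0.5935/(2π·0.0759) = 1.245 m·K/W
ΣR = 4.031×10^-4 + 0.9452 + 1.245 = 2.191 m·K/W
Q' = ΔT/ΣR = (266 °C − 24.5 °C)/2.191 = 110 W/m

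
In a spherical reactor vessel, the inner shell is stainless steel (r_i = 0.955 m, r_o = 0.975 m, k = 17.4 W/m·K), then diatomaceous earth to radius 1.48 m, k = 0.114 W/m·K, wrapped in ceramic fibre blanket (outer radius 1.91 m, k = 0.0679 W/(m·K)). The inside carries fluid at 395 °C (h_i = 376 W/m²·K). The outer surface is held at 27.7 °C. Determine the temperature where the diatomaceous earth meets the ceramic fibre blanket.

Treat each layer as a resistance in series:
  R_conv,in = 1/(4πr²h) = 1/(4π·0.955²·376) = 2.321×10^-4 K/W
  R_stainless steel = (1/0.955 − 1/0.975)/(4πk) = 0.02148/(4π·17.4) = 9.823×10^-5 K/W
  R_diatomaceous earth = (1/0.975 − 1/1.48)/(4πk) = 0.3500/(4π·0.114) = 0.2443 K/W
  R_ceramic fibre blanket = (1/1.48 − 1/1.91)/(4πk) = 0.1521/(4π·0.0679) = 0.1783 K/W
ΣR = 2.321×10^-4 + 9.823×10^-5 + 0.2443 + 0.1783 = 0.4229 K/W
Q = ΔT/ΣR = (395 °C − 27.7 °C)/0.4229 = 868.5 W
From the inner boundary to the diatomaceous earth/ceramic fibre blanket interface, ΣR_partial = 0.2446 K/W.
T_interface = T_in − Q·ΣR_partial = 395 °C − (868.5)(0.2446) = 183 °C

T = 183 °C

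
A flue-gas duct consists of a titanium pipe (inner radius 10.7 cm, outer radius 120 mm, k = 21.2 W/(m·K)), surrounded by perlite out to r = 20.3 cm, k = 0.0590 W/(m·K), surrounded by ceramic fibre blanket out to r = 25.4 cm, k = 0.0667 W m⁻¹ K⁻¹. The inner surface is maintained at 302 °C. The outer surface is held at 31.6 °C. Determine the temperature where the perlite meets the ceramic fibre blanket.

Treat each layer as a resistance in series:
  R'_titanium = ln(0.120/0.107)/(2πk) = 0.1147/(2π·21.2) = 8.608×10^-4 m·K/W
  R'_perlite = ln(0.203/0.120)/(2πk) = 0.5257/(2π·0.0590) = 1.418 m·K/W
  R'_ceramic fibre blanket = ln(0.254/0.203)/(2πk) = 0.2241/(2π·0.0667) = 0.5348 m·K/W
ΣR = 8.608×10^-4 + 1.418 + 0.5348 = 1.954 m·K/W
Q' = ΔT/ΣR = (302 °C − 31.6 °C)/1.954 = 138.4 W/m
From the inner boundary to the perlite/ceramic fibre blanket interface, ΣR_partial = 1.419 m·K/W.
T_interface = T_in − Q'·ΣR_partial = 302 °C − (138.4)(1.419) = 106 °C

T = 106 °C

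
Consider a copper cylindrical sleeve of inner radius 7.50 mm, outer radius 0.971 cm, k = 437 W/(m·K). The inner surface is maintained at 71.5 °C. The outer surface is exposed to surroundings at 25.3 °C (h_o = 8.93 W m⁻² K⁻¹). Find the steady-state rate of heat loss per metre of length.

Series thermal resistances, inner to outer:
  R'_copper = ln(0.00971/0.00750)/(2πk) = 0.2583/(2π·437) = 9.406×10^-5 m·K/W
  R'_conv,out = 1/(2πr h) = 1/(2π·0.00971·8.93) = 1.835 m·K/W
ΣR = 9.406×10^-5 + 1.835 = 1.835 m·K/W
Q' = ΔT/ΣR = (71.5 °C − 25.3 °C)/1.835 = 25.2 W/m

Q' = 25.2 W/m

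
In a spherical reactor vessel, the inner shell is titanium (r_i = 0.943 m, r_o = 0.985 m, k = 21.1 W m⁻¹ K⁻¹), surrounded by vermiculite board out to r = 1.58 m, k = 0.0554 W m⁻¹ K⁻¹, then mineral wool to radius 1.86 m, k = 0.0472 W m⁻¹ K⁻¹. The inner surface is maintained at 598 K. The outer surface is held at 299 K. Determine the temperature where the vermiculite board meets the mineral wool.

T = 366.6 K

Resistance network (inner→outer):
  R_titanium = (1/0.943 − 1/0.985)/(4πk) = 0.04522/(4π·21.1) = 1.705×10^-4 K/W
  R_vermiculite board = (1/0.985 − 1/1.58)/(4πk) = 0.3823/(4π·0.0554) = 0.5492 K/W
  R_mineral wool = (1/1.58 − 1/1.86)/(4πk) = 0.09528/(4π·0.0472) = 0.1606 K/W
ΣR = 1.705×10^-4 + 0.5492 + 0.1606 = 0.7100 K/W
Q = ΔT/ΣR = (598 K − 299 K)/0.7100 = 421.1 W
From the inner boundary to the vermiculite board/mineral wool interface, ΣR_partial = 0.5494 K/W.
T_interface = T_in − Q·ΣR_partial = 598 K − (421.1)(0.5494) = 366.6 K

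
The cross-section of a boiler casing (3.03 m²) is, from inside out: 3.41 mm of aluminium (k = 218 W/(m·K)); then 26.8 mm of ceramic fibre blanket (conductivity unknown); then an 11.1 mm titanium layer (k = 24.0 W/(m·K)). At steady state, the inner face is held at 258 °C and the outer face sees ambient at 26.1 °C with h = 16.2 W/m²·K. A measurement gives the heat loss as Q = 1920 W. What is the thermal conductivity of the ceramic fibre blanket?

k = 0.0882 W/m·K

ΣR = ΔT/Q = |258 − 26.1|/1920 = 0.1208 K/W
Known resistances:
  R_aluminium = L/(kA) = 0.00341/(218·3.03) = 5.162×10^-6 K/W
  R_titanium = L/(kA) = 0.0111/(24.0·3.03) = 1.526×10^-4 K/W
  R_conv,out = 1/(hA) = 1/(16.2·3.03) = 0.02037 K/W
R_ceramic fibre blanket = ΣR − ΣR_known = 0.1208 − 0.02053 = 0.1003 K/W
L/(kA) = 0.1003 ⇒ k = 0.0268/(0.1003·3.03) = 0.0882 W/m·K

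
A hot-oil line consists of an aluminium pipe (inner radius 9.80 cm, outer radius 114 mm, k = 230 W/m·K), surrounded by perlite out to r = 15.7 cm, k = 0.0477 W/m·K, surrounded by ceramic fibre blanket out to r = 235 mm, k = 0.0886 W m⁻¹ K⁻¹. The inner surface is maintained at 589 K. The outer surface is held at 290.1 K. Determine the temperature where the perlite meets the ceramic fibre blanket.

Treat each layer as a resistance in series:
  R'_aluminium = ln(0.114/0.0980)/(2πk) = 0.1512/(2π·230) = 1.046×10^-4 m·K/W
  R'_perlite = ln(0.157/0.114)/(2πk) = 0.3200/(2π·0.0477) = 1.068 m·K/W
  R'_ceramic fibre blanket = ln(0.235/0.157)/(2πk) = 0.4033/(2π·0.0886) = 0.7245 m·K/W
ΣR = 1.046×10^-4 + 1.068 + 0.7245 = 1.793 m·K/W
Q' = ΔT/ΣR = (589 K − 290.1 K)/1.793 = 166.7 W/m
From the inner boundary to the perlite/ceramic fibre blanket interface, ΣR_partial = 1.068 m·K/W.
T_interface = T_in − Q'·ΣR_partial = 589 K − (166.7)(1.068) = 411 K

T = 411 K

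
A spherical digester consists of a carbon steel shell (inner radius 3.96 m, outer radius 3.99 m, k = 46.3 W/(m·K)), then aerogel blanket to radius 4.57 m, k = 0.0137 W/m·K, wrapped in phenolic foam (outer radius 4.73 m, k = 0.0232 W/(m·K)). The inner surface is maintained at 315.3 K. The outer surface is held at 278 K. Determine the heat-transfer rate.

Treat each layer as a resistance in series:
  R_carbon steel = (1/3.96 − 1/3.99)/(4πk) = 0.001899/(4π·46.3) = 3.263×10^-6 K/W
  R_aerogel blanket = (1/3.99 − 1/4.57)/(4πk) = 0.03181/(4π·0.0137) = 0.1848 K/W
  R_phenolic foam = (1/4.57 − 1/4.73)/(4πk) = 0.007402/(4π·0.0232) = 0.02539 K/W
ΣR = 3.263×10^-6 + 0.1848 + 0.02539 = 0.2102 K/W
Q = ΔT/ΣR = (315.3 K − 278 K)/0.2102 = 177 W

Q = 177 W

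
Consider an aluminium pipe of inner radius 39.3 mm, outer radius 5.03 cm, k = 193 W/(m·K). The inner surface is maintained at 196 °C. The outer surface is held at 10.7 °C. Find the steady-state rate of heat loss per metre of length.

Q' = 2πk·ΔT/ln(r₂/r₁) = 2π × 193 × 185.3 / ln(0.0503/0.0393) = 9.11×10^5 W/m

Q' = 9.11×10^5 W/m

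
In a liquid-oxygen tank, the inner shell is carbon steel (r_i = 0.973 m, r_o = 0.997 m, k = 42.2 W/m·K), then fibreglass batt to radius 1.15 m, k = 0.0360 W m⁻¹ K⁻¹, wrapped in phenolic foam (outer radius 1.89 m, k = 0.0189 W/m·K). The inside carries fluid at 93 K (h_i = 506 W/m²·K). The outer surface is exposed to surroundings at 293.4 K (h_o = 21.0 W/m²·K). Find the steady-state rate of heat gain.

Resistance network (inner→outer):
  R_conv,in = 1/(4πr²h) = 1/(4π·0.973²·506) = 1.661×10^-4 K/W
  R_carbon steel = (1/0.973 − 1/0.997)/(4πk) = 0.02474/(4π·42.2) = 4.665×10^-5 K/W
  R_fibreglass batt = (1/0.997 − 1/1.15)/(4πk) = 0.1334/(4π·0.0360) = 0.2950 K/W
  R_phenolic foam = (1/1.15 − 1/1.89)/(4πk) = 0.3405/(4π·0.0189) = 1.434 K/W
  R_conv,out = 1/(4πr²h) = 1/(4π·1.89²·21.0) = 0.001061 K/W
ΣR = 1.661×10^-4 + 4.665×10^-5 + 0.2950 + 1.434 + 0.001061 = 1.730 K/W
Q = ΔT/ΣR = (93 K − 293.4 K)/1.730 = -116 W
(Negative Q ⇒ heat flows inward; heat gain = 116 W.)

Q = 116 W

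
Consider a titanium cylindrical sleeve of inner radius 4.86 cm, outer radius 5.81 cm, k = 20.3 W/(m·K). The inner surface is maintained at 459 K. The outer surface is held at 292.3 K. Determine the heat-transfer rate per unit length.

Q' = 2πk·ΔT/ln(r₂/r₁) = 2π × 20.3 × 166.7 / ln(0.0581/0.0486) = 1.19×10^5 W/m

Q' = 1.19×10^5 W/m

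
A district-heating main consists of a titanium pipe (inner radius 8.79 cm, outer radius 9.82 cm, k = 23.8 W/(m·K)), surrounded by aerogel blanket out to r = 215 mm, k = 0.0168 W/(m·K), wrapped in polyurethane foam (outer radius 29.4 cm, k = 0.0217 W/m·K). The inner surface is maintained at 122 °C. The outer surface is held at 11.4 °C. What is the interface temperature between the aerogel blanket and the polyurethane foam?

Treat each layer as a resistance in series:
  R'_titanium = ln(0.0982/0.0879)/(2πk) = 0.1108/(2π·23.8) = 7.410×10^-4 m·K/W
  R'_aerogel blanket = ln(0.215/0.0982)/(2πk) = 0.7836/(2π·0.0168) = 7.424 m·K/W
  R'_polyurethane foam = ln(0.294/0.215)/(2πk) = 0.3129/(2π·0.0217) = 2.295 m·K/W
ΣR = 7.410×10^-4 + 7.424 + 2.295 = 9.720 m·K/W
Q' = ΔT/ΣR = (122 °C − 11.4 °C)/9.720 = 11.38 W/m
From the inner boundary to the aerogel blanket/polyurethane foam interface, ΣR_partial = 7.425 m·K/W.
T_interface = T_in − Q'·ΣR_partial = 122 °C − (11.38)(7.425) = 37.5 °C

T = 37.5 °C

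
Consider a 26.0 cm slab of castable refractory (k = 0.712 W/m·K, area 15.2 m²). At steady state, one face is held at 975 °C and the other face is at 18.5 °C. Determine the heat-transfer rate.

Q = kA·ΔT/L = 0.712 × 15.2 × |975 °C − 18.5 °C| / 0.260 = 39800 W

Q = 39.8 kW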